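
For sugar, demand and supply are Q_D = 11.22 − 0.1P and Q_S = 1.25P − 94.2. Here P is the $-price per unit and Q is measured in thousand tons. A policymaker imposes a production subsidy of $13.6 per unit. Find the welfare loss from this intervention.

In inverse form: demand P = 112.2 − 10Q, supply P = 75.36 + 0.8Q.
Competitive equilibrium: 112.2 − 10Q = 75.36 + 0.8Q → Q* = 3.4111, P* = 78.0889.
The subsidy lowers effective supply by 13.6: P = 61.76 + 0.8Q.
New quantity: 112.2 − 10Q = 61.76 + 0.8Q → Q' = 4.6704.
Overproduction ΔQ = 4.6704 − 3.4111 = 1.2593; wedge = subsidy = 13.6.
The triangle = ½ × 1.2593 × 13.6 = $8.56 thousand.

$8.56 thousand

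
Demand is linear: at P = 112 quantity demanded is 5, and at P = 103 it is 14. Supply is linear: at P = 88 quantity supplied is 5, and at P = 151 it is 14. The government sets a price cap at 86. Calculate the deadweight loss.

Demand slope = (103 − 112)/(14 − 5) = −1, so P = 117 − Q.
Supply slope = (151 − 88)/(14 − 5) = 7, so P = 53 + 7Q.
Competitive equilibrium: 117 − Q = 53 + 7Q → Q* = 8, P* = 109.
At the ceiling P = 86, quantity supplied = (86 − 53)/7 = 4.7143.
Willingness to pay at Q' = 4.7143: 117 − 1·4.7143 = 112.2857.
ΔQ = 8 − 4.7143 = 3.2857; wedge = 112.2857 − 86 = 26.2857.
Welfare loss = ½ × 3.2857 × 26.2857 = 43.18.

43.18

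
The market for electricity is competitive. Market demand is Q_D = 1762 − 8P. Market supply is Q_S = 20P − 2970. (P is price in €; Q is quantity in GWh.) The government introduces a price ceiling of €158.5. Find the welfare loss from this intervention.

€3858.75

In inverse form: demand P = 220.25 − 0.125Q, supply P = 148.5 + 0.05Q.
Competitive equilibrium: 220.25 − 0.125Q = 148.5 + 0.05Q → Q* = 410, P* = 169.
At the ceiling P = 158.5, quantity supplied = (158.5 − 148.5)/0.05 = 200.
Willingness to pay at Q' = 200: 220.25 − 0.125·200 = 195.25.
ΔQ = 410 − 200 = 210; wedge = 195.25 − 158.5 = 36.75.
The triangle = ½ × 210 × 36.75 = €3858.75.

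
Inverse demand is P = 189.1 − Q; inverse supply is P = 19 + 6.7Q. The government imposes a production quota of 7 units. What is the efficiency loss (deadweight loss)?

876.78

Competitive equilibrium: 189.1 − Q = 19 + 6.7Q → Q* = 22.0909, P* = 167.0091.
At Q = 7: demand price = 189.1 − 1·7 = 182.1; supply price = 19 + 6.7·7 = 65.9.
ΔQ = 22.0909 − 7 = 15.0909; wedge = 182.1 − 65.9 = 116.2.
Deadweight loss = ½ × 15.0909 × 116.2 = 876.78.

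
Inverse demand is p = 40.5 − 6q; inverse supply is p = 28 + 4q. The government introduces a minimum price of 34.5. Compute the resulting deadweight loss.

Competitive equilibrium: 40.5 − 6q = 28 + 4q → q* = 1.25, p* = 33.
At the floor p = 34.5, quantity demanded = (40.5 − 34.5)/6 = 1.
Sellers' marginal cost at q' = 1: 28 + 4·1 = 32.
Δq = 1.25 − 1 = 0.25; wedge = 34.5 − 32 = 2.5.
Deadweight loss = ½ × 0.25 × 2.5 = 0.31.

0.31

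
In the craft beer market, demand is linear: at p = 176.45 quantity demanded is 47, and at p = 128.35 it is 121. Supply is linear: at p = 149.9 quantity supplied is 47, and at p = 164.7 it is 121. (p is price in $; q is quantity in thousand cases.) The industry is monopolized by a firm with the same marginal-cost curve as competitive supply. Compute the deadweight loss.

$488.47 thousand

Demand slope = (128.35 − 176.45)/(121 − 47) = −0.65, so p = 207 − 0.65q.
Supply slope = (164.7 − 149.9)/(121 − 47) = 0.2, so p = 140.5 + 0.2q.
Competitive equilibrium: 207 − 0.65q = 140.5 + 0.2q → q* = 78.2353, p* = 156.1471.
Marginal revenue: MR = 207 − 1.3q. Set MR = MC: 207 − 1.3q = 140.5 + 0.2q → q_m = 44.3333.
Price p_m = 207 − 0.65·44.3333 = 178.1834; MC(q_m) = 140.5 + 0.2·44.3333 = 149.3667.
Competitive q* = 78.2353, so Δq = 33.902; wedge = 178.1834 − 149.3667 = 28.8167.
DWL = ½ × 33.902 × 28.8167 = $488.47 thousand.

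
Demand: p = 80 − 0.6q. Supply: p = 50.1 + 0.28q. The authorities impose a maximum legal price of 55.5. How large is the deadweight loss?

Competitive equilibrium: 80 − 0.6q = 50.1 + 0.28q → q* = 33.9773, p* = 59.6136.
At the ceiling p = 55.5, quantity supplied = (55.5 − 50.1)/0.28 = 19.2857.
Willingness to pay at q' = 19.2857: 80 − 0.6·19.2857 = 68.4286.
Δq = 33.9773 − 19.2857 = 14.6916; wedge = 68.4286 − 55.5 = 12.9286.
Welfare loss = ½ × 14.6916 × 12.9286 = 94.97.

94.97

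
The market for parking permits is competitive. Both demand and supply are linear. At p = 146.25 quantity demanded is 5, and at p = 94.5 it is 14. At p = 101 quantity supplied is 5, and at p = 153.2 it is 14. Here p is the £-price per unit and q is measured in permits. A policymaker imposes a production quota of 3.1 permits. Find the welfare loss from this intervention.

Demand slope = (94.5 − 146.25)/(14 − 5) = −5.75, so p = 175 − 5.75q.
Supply slope = (153.2 − 101)/(14 − 5) = 5.8, so p = 72 + 5.8q.
Competitive equilibrium: 175 − 5.75q = 72 + 5.8q → q* = 8.9177, p* = 123.7229.
At q = 3.1: demand price = 175 − 5.75·3.1 = 157.175; supply price = 72 + 5.8·3.1 = 89.98.
Δq = 8.9177 − 3.1 = 5.8177; wedge = 157.175 − 89.98 = 67.195.
DWL = ½ × 5.8177 × 67.195 = £195.46.

£195.46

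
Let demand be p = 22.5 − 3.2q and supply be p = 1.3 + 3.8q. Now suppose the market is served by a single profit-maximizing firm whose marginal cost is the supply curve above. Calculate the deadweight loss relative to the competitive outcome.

3.16

Competitive equilibrium: 22.5 − 3.2q = 1.3 + 3.8q → q* = 3.0286, p* = 12.8086.
Marginal revenue: MR = 22.5 − 6.4q. Set MR = MC: 22.5 − 6.4q = 1.3 + 3.8q → q_m = 2.0784.
Price p_m = 22.5 − 3.2·2.0784 = 15.8491; MC(q_m) = 1.3 + 3.8·2.0784 = 9.1979.
Competitive q* = 3.0286, so Δq = 0.9502; wedge = 15.8491 − 9.1979 = 6.6512.
Welfare loss = ½ × 0.9502 × 6.6512 = 3.16.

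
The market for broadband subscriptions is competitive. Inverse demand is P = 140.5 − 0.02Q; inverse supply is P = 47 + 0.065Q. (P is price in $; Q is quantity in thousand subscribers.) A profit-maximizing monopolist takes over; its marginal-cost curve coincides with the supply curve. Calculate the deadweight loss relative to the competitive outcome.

Competitive equilibrium: 140.5 − 0.02Q = 47 + 0.065Q → Q* = 1100, P* = 118.5.
Marginal revenue: MR = 140.5 − 0.04Q. Set MR = MC: 140.5 − 0.04Q = 47 + 0.065Q → Q_m = 890.4762.
Price P_m = 140.5 − 0.02·890.4762 = 122.6905; MC(Q_m) = 47 + 0.065·890.4762 = 104.881.
Competitive Q* = 1100, so ΔQ = 209.5238; wedge = 122.6905 − 104.881 = 17.8095.
The triangle = ½ × 209.5238 × 17.8095 = $1865.76 thousand.

$1865.76 thousand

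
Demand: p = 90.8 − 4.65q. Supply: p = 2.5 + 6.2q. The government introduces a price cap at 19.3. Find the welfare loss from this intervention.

Competitive equilibrium: 90.8 − 4.65q = 2.5 + 6.2q → q* = 8.1382, p* = 52.9571.
At the ceiling p = 19.3, quantity supplied = (19.3 − 2.5)/6.2 = 2.7097.
Willingness to pay at q' = 2.7097: 90.8 − 4.65·2.7097 = 78.1999.
Δq = 8.1382 − 2.7097 = 5.4285; wedge = 78.1999 − 19.3 = 58.8999.
The triangle = ½ × 5.4285 × 58.8999 = 159.87.

159.87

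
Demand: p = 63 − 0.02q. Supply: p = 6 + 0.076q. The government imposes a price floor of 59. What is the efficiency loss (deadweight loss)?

7441.875

Competitive equilibrium: 63 − 0.02q = 6 + 0.076q → q* = 593.75, p* = 51.125.
At the floor p = 59, quantity demanded = (63 − 59)/0.02 = 200.
Sellers' marginal cost at q' = 200: 6 + 0.076·200 = 21.2.
Δq = 593.75 − 200 = 393.75; wedge = 59 − 21.2 = 37.8.
Welfare loss = ½ × 393.75 × 37.8 = 7441.875.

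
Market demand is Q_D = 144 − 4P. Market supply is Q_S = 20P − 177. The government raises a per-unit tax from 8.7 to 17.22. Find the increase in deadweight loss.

368.064

In inverse form: demand P = 36 − 0.25Q, supply P = 8.85 + 0.05Q.
Competitive equilibrium: 36 − 0.25Q = 8.85 + 0.05Q → Q* = 90.5, P* = 13.375.
For a per-unit tax t: ΔQ = t/0.3, so DWL = ½·t·(t/0.3) = t²/0.6.
At t = 8.7: DWL = 126.15. At t = 17.22: DWL = 494.214.
Increase = 494.214 − 126.15 = 368.064.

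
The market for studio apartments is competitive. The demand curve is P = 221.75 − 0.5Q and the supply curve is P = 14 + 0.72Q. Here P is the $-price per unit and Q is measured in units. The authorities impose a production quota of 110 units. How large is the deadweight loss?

Competitive equilibrium: 221.75 − 0.5Q = 14 + 0.72Q → Q* = 170.2869, P* = 136.6066.
At Q = 110: demand price = 221.75 − 0.5·110 = 166.75; supply price = 14 + 0.72·110 = 93.2.
ΔQ = 170.2869 − 110 = 60.2869; wedge = 166.75 − 93.2 = 73.55.
DWL = ½ × 60.2869 × 73.55 = $2217.05.

$2217.05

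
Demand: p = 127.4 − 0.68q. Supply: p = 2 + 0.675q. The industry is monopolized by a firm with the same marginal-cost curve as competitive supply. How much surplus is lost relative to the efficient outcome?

Competitive equilibrium: 127.4 − 0.68q = 2 + 0.675q → q* = 92.5461, p* = 64.4686.
Marginal revenue: MR = 127.4 − 1.36q. Set MR = MC: 127.4 − 1.36q = 2 + 0.675q → q_m = 61.6216.
Price p_m = 127.4 − 0.68·61.6216 = 85.4973; MC(q_m) = 2 + 0.675·61.6216 = 43.5946.
Competitive q* = 92.5461, so Δq = 30.9245; wedge = 85.4973 − 43.5946 = 41.9027.
The triangle = ½ × 30.9245 × 41.9027 = 647.91.

647.91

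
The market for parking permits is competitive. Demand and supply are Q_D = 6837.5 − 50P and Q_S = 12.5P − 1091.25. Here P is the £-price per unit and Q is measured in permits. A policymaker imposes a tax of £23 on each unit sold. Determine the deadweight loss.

In inverse form: demand P = 136.75 − 0.02Q, supply P = 87.3 + 0.08Q.
Competitive equilibrium: 136.75 − 0.02Q = 87.3 + 0.08Q → Q* = 494.5, P* = 126.86.
With the tax, the buyer price exceeds the seller price by 23: (136.75 − 0.02Q) − (87.3 + 0.08Q) = 23 → Q' = 264.5.
ΔQ = 494.5 − 264.5 = 230; the wedge equals the tax, 23.
Deadweight loss = ½ × 230 × 23 = £2645.

£2645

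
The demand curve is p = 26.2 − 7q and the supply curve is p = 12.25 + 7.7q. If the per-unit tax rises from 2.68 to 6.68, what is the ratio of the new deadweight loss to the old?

Competitive equilibrium: 26.2 − 7q = 12.25 + 7.7q → q* = 0.949, p* = 19.5571.
For a per-unit tax t: Δq = t/14.7, so DWL = ½·t·(t/14.7) = t²/29.4.
At t = 2.68: DWL = 0.244. At t = 6.68: DWL = 1.518.
Ratio = (6.68/2.68)² = 6.213.

6.213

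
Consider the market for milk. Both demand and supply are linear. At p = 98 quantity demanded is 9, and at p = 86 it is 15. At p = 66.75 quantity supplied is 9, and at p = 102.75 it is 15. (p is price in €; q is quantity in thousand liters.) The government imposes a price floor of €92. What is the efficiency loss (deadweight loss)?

Demand slope = (86 − 98)/(15 − 9) = −2, so p = 116 − 2q.
Supply slope = (102.75 − 66.75)/(15 − 9) = 6, so p = 12.75 + 6q.
Competitive equilibrium: 116 − 2q = 12.75 + 6q → q* = 12.9063, p* = 90.1875.
At the floor p = 92, quantity demanded = (116 − 92)/2 = 12.
Sellers' marginal cost at q' = 12: 12.75 + 6·12 = 84.75.
Δq = 12.9063 − 12 = 0.9063; wedge = 92 − 84.75 = 7.25.
Welfare loss = ½ × 0.9063 × 7.25 = €3.29 thousand.

€3.29 thousand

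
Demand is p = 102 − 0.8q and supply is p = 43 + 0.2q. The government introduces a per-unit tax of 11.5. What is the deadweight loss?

66.125

Competitive equilibrium: 102 − 0.8q = 43 + 0.2q → q* = 59, p* = 54.8.
With the tax, the buyer price exceeds the seller price by 11.5: (102 − 0.8q) − (43 + 0.2q) = 11.5 → q' = 47.5.
Δq = 59 − 47.5 = 11.5; the wedge equals the tax, 11.5.
Welfare loss = ½ × 11.5 × 11.5 = 66.125.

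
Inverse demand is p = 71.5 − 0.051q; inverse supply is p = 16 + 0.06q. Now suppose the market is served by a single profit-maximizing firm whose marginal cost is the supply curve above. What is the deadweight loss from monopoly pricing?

1375.13

Competitive equilibrium: 71.5 − 0.051q = 16 + 0.06q → q* = 500, p* = 46.
Marginal revenue: MR = 71.5 − 0.102q. Set MR = MC: 71.5 − 0.102q = 16 + 0.06q → q_m = 342.5926.
Price p_m = 71.5 − 0.051·342.5926 = 54.0278; MC(q_m) = 16 + 0.06·342.5926 = 36.5556.
Competitive q* = 500, so Δq = 157.4074; wedge = 54.0278 − 36.5556 = 17.4722.
Welfare loss = ½ × 157.4074 × 17.4722 = 1375.13.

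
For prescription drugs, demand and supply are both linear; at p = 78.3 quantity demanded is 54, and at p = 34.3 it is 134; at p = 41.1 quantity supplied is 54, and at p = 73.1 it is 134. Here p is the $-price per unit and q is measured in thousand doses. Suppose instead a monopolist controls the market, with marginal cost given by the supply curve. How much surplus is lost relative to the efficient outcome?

Demand slope = (34.3 − 78.3)/(134 − 54) = −0.55, so p = 108 − 0.55q.
Supply slope = (73.1 − 41.1)/(134 − 54) = 0.4, so p = 19.5 + 0.4q.
Competitive equilibrium: 108 − 0.55q = 19.5 + 0.4q → q* = 93.1579, p* = 56.7632.
Marginal revenue: MR = 108 − 1.1q. Set MR = MC: 108 − 1.1q = 19.5 + 0.4q → q_m = 59.
Price p_m = 108 − 0.55·59 = 75.55; MC(q_m) = 19.5 + 0.4·59 = 43.1.
Competitive q* = 93.1579, so Δq = 34.1579; wedge = 75.55 − 43.1 = 32.45.
The triangle = ½ × 34.1579 × 32.45 = $554.21 thousand.

$554.21 thousand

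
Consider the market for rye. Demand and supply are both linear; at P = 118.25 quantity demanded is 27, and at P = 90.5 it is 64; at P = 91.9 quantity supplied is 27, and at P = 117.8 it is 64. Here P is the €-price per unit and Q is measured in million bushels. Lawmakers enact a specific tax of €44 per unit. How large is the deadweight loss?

Demand slope = (90.5 − 118.25)/(64 − 27) = −0.75, so P = 138.5 − 0.75Q.
Supply slope = (117.8 − 91.9)/(64 − 27) = 0.7, so P = 73 + 0.7Q.
Competitive equilibrium: 138.5 − 0.75Q = 73 + 0.7Q → Q* = 45.1724, P* = 104.6207.
With the tax, the buyer price exceeds the seller price by 44: (138.5 − 0.75Q) − (73 + 0.7Q) = 44 → Q' = 14.8276.
ΔQ = 45.1724 − 14.8276 = 30.3448; the wedge equals the tax, 44.
DWL = ½ × 30.3448 × 44 = €667.59 million.

€667.59 million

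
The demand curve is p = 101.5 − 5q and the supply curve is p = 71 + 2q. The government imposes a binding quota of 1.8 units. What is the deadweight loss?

Competitive equilibrium: 101.5 − 5q = 71 + 2q → q* = 4.3571, p* = 79.7143.
At q = 1.8: demand price = 101.5 − 5·1.8 = 92.5; supply price = 71 + 2·1.8 = 74.6.
Δq = 4.3571 − 1.8 = 2.5571; wedge = 92.5 − 74.6 = 17.9.
Deadweight loss = ½ × 2.5571 × 17.9 = 22.89.

22.89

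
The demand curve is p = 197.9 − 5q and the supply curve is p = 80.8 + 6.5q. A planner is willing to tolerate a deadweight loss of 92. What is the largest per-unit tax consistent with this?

46

Competitive equilibrium: 197.9 − 5q = 80.8 + 6.5q → q* = 10.1826, p* = 146.987.
A tax t gives Δq = t/11.5 and wedge t, so DWL = t²/23.
t²/23 = 92 → t² = 2116 → t = 46.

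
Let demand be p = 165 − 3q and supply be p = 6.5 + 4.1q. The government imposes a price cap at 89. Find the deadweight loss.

Competitive equilibrium: 165 − 3q = 6.5 + 4.1q → q* = 22.3239, p* = 98.0282.
At the ceiling p = 89, quantity supplied = (89 − 6.5)/4.1 = 20.122.
Willingness to pay at q' = 20.122: 165 − 3·20.122 = 104.634.
Δq = 22.3239 − 20.122 = 2.2019; wedge = 104.634 − 89 = 15.634.
Deadweight loss = ½ × 2.2019 × 15.634 = 17.21.

17.21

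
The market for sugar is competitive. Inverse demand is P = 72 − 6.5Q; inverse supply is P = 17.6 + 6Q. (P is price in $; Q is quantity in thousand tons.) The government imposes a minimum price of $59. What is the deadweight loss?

Competitive equilibrium: 72 − 6.5Q = 17.6 + 6Q → Q* = 4.352, P* = 43.712.
At the floor P = 59, quantity demanded = (72 − 59)/6.5 = 2.
Sellers' marginal cost at Q' = 2: 17.6 + 6·2 = 29.6.
ΔQ = 4.352 − 2 = 2.352; wedge = 59 − 29.6 = 29.4.
Welfare loss = ½ × 2.352 × 29.4 = $34.57 thousand.

$34.57 thousand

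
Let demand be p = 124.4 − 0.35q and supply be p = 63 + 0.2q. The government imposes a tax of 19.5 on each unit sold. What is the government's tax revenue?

1485.55

Competitive equilibrium: 124.4 − 0.35q = 63 + 0.2q → q* = 111.6364, p* = 85.3273.
With the tax, the buyer price exceeds the seller price by 19.5: (124.4 − 0.35q) − (63 + 0.2q) = 19.5 → q' = 76.1818.
Tax revenue = 19.5 × 76.1818 = 1485.55.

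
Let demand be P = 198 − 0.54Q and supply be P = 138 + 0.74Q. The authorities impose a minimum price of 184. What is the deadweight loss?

Competitive equilibrium: 198 − 0.54Q = 138 + 0.74Q → Q* = 46.875, P* = 172.6875.
At the floor P = 184, quantity demanded = (198 − 184)/0.54 = 25.9259.
Sellers' marginal cost at Q' = 25.9259: 138 + 0.74·25.9259 = 157.1852.
ΔQ = 46.875 − 25.9259 = 20.9491; wedge = 184 − 157.1852 = 26.8148.
DWL = ½ × 20.9491 × 26.8148 = 280.87.

280.87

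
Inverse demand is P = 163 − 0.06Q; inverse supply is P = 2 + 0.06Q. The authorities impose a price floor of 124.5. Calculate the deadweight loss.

29400

Competitive equilibrium: 163 − 0.06Q = 2 + 0.06Q → Q* = 1341.6667, P* = 82.5.
At the floor P = 124.5, quantity demanded = (163 − 124.5)/0.06 = 641.6667.
Sellers' marginal cost at Q' = 641.6667: 2 + 0.06·641.6667 = 40.5.
ΔQ = 1341.6667 − 641.6667 = 700; wedge = 124.5 − 40.5 = 84.
Deadweight loss = ½ × 700 × 84 = 29400.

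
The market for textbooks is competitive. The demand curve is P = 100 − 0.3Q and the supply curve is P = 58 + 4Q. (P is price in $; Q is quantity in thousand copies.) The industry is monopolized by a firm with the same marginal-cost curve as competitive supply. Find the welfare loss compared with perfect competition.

$0.87 thousand

Competitive equilibrium: 100 − 0.3Q = 58 + 4Q → Q* = 9.7674, P* = 97.0698.
Marginal revenue: MR = 100 − 0.6Q. Set MR = MC: 100 − 0.6Q = 58 + 4Q → Q_m = 9.1304.
Price P_m = 100 − 0.3·9.1304 = 97.2609; MC(Q_m) = 58 + 4·9.1304 = 94.5216.
Competitive Q* = 9.7674, so ΔQ = 0.637; wedge = 97.2609 − 94.5216 = 2.7393.
Welfare loss = ½ × 0.637 × 2.7393 = $0.87 thousand.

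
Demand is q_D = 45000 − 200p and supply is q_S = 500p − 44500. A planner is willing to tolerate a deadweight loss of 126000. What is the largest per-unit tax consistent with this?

42

In inverse form: demand p = 225 − 0.005q, supply p = 89 + 0.002q.
Competitive equilibrium: 225 − 0.005q = 89 + 0.002q → q* = 19428.5714, p* = 127.8571.
A tax t gives Δq = t/0.007 and wedge t, so DWL = t²/0.014.
t²/0.014 = 126000 → t² = 1764 → t = 42.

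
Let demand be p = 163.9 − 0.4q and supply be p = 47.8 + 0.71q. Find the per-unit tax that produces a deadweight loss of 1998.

Competitive equilibrium: 163.9 − 0.4q = 47.8 + 0.71q → q* = 104.5946, p* = 122.0622.
A tax t gives Δq = t/1.11 and wedge t, so DWL = t²/2.22.
t²/2.22 = 1998 → t² = 4435.56 → t = 66.6.

66.6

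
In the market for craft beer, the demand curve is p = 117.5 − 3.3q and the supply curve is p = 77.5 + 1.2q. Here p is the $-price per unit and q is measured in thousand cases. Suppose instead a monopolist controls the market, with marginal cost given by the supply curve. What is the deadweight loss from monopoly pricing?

$31.82 thousand

Competitive equilibrium: 117.5 − 3.3q = 77.5 + 1.2q → q* = 8.8889, p* = 88.1667.
Marginal revenue: MR = 117.5 − 6.6q. Set MR = MC: 117.5 − 6.6q = 77.5 + 1.2q → q_m = 5.1282.
Price p_m = 117.5 − 3.3·5.1282 = 100.5769; MC(q_m) = 77.5 + 1.2·5.1282 = 83.6538.
Competitive q* = 8.8889, so Δq = 3.7607; wedge = 100.5769 − 83.6538 = 16.9231.
DWL = ½ × 3.7607 × 16.9231 = $31.82 thousand.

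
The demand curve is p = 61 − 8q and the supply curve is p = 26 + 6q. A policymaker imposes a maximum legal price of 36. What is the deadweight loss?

Competitive equilibrium: 61 − 8q = 26 + 6q → q* = 2.5, p* = 41.
At the ceiling p = 36, quantity supplied = (36 − 26)/6 = 1.6667.
Willingness to pay at q' = 1.6667: 61 − 8·1.6667 = 47.6664.
Δq = 2.5 − 1.6667 = 0.8333; wedge = 47.6664 − 36 = 11.6664.
DWL = ½ × 0.8333 × 11.6664 = 4.86.

4.86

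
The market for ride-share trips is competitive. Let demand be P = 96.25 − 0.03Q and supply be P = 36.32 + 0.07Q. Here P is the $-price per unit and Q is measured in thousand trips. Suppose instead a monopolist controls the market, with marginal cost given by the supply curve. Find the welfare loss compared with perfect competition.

$956.34 thousand

Competitive equilibrium: 96.25 − 0.03Q = 36.32 + 0.07Q → Q* = 599.3, P* = 78.271.
Marginal revenue: MR = 96.25 − 0.06Q. Set MR = MC: 96.25 − 0.06Q = 36.32 + 0.07Q → Q_m = 461.
Price P_m = 96.25 − 0.03·461 = 82.42; MC(Q_m) = 36.32 + 0.07·461 = 68.59.
Competitive Q* = 599.3, so ΔQ = 138.3; wedge = 82.42 − 68.59 = 13.83.
Welfare loss = ½ × 138.3 × 13.83 = $956.34 thousand.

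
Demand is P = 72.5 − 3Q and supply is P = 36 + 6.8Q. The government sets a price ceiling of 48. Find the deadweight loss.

Competitive equilibrium: 72.5 − 3Q = 36 + 6.8Q → Q* = 3.7245, P* = 61.3265.
At the ceiling P = 48, quantity supplied = (48 − 36)/6.8 = 1.7647.
Willingness to pay at Q' = 1.7647: 72.5 − 3·1.7647 = 67.2059.
ΔQ = 3.7245 − 1.7647 = 1.9598; wedge = 67.2059 − 48 = 19.2059.
DWL = ½ × 1.9598 × 19.2059 = 18.82.

18.82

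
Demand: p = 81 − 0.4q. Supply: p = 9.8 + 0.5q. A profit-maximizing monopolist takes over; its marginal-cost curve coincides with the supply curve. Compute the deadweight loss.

Competitive equilibrium: 81 − 0.4q = 9.8 + 0.5q → q* = 79.1111, p* = 49.3556.
Marginal revenue: MR = 81 − 0.8q. Set MR = MC: 81 − 0.8q = 9.8 + 0.5q → q_m = 54.7692.
Price p_m = 81 − 0.4·54.7692 = 59.0923; MC(q_m) = 9.8 + 0.5·54.7692 = 37.1846.
Competitive q* = 79.1111, so Δq = 24.3419; wedge = 59.0923 − 37.1846 = 21.9077.
The triangle = ½ × 24.3419 × 21.9077 = 266.64.

266.64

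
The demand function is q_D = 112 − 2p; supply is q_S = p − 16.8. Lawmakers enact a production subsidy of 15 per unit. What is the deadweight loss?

75

In inverse form: demand p = 56 − 0.5q, supply p = 16.8 + q.
Competitive equilibrium: 56 − 0.5q = 16.8 + q → q* = 26.1333, p* = 42.9333.
The subsidy lowers effective supply by 15: p = 1.8 + q.
New quantity: 56 − 0.5q = 1.8 + q → q' = 36.1333.
Overproduction Δq = 36.1333 − 26.1333 = 10; wedge = subsidy = 15.
Deadweight loss = ½ × 10 × 15 = 75.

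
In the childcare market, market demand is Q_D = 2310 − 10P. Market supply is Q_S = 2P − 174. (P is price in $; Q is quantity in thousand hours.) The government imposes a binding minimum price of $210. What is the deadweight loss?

In inverse form: demand P = 231 − 0.1Q, supply P = 87 + 0.5Q.
Competitive equilibrium: 231 − 0.1Q = 87 + 0.5Q → Q* = 240, P* = 207.
At the floor P = 210, quantity demanded = (231 − 210)/0.1 = 210.
Sellers' marginal cost at Q' = 210: 87 + 0.5·210 = 192.
ΔQ = 240 − 210 = 30; wedge = 210 − 192 = 18.
The triangle = ½ × 30 × 18 = $270 thousand.

$270 thousand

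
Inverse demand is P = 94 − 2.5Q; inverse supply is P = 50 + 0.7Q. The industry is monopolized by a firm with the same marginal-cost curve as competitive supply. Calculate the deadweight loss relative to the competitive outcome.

Competitive equilibrium: 94 − 2.5Q = 50 + 0.7Q → Q* = 13.75, P* = 59.625.
Marginal revenue: MR = 94 − 5Q. Set MR = MC: 94 − 5Q = 50 + 0.7Q → Q_m = 7.7193.
Price P_m = 94 − 2.5·7.7193 = 74.7018; MC(Q_m) = 50 + 0.7·7.7193 = 55.4035.
Competitive Q* = 13.75, so ΔQ = 6.0307; wedge = 74.7018 − 55.4035 = 19.2983.
Welfare loss = ½ × 6.0307 × 19.2983 = 58.19.

58.19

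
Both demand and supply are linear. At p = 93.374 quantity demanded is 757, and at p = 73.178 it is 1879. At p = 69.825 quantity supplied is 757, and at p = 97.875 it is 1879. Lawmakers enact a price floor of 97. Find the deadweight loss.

12064.60

Demand slope = (73.178 − 93.374)/(1879 − 757) = −0.018, so p = 107 − 0.018q.
Supply slope = (97.875 − 69.825)/(1879 − 757) = 0.025, so p = 50.9 + 0.025q.
Competitive equilibrium: 107 − 0.018q = 50.9 + 0.025q → q* = 1304.6512, p* = 83.5163.
At the floor p = 97, quantity demanded = (107 − 97)/0.018 = 555.5556.
Sellers' marginal cost at q' = 555.5556: 50.9 + 0.025·555.5556 = 64.7889.
Δq = 1304.6512 − 555.5556 = 749.0956; wedge = 97 − 64.7889 = 32.2111.
DWL = ½ × 749.0956 × 32.2111 = 12064.60.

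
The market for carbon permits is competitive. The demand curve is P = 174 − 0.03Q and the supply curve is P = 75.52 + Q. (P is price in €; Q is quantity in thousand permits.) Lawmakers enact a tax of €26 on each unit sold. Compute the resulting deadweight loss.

Competitive equilibrium: 174 − 0.03Q = 75.52 + Q → Q* = 95.6117, P* = 171.1317.
With the tax, the buyer price exceeds the seller price by 26: (174 − 0.03Q) − (75.52 + Q) = 26 → Q' = 70.3689.
ΔQ = 95.6117 − 70.3689 = 25.2428; the wedge equals the tax, 26.
DWL = ½ × 25.2428 × 26 = €328.16 thousand.

€328.16 thousand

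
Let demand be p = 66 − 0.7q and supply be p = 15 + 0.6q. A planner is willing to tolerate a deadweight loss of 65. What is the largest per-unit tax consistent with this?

Competitive equilibrium: 66 − 0.7q = 15 + 0.6q → q* = 39.2308, p* = 38.5385.
A tax t gives Δq = t/1.3 and wedge t, so DWL = t²/2.6.
t²/2.6 = 65 → t² = 169 → t = 13.

13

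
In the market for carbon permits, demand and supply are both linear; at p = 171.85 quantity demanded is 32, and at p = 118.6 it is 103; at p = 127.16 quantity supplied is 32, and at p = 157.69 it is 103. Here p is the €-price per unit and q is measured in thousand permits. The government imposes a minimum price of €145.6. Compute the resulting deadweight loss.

Demand slope = (118.6 − 171.85)/(103 − 32) = −0.75, so p = 195.85 − 0.75q.
Supply slope = (157.69 − 127.16)/(103 − 32) = 0.43, so p = 113.4 + 0.43q.
Competitive equilibrium: 195.85 − 0.75q = 113.4 + 0.43q → q* = 69.8729, p* = 143.4453.
At the floor p = 145.6, quantity demanded = (195.85 − 145.6)/0.75 = 67.
Sellers' marginal cost at q' = 67: 113.4 + 0.43·67 = 142.21.
Δq = 69.8729 − 67 = 2.8729; wedge = 145.6 − 142.21 = 3.39.
Deadweight loss = ½ × 2.8729 × 3.39 = €4.87 thousand.

€4.87 thousand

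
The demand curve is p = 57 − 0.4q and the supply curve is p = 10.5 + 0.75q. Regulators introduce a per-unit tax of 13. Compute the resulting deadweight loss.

73.48

Competitive equilibrium: 57 − 0.4q = 10.5 + 0.75q → q* = 40.4348, p* = 40.8261.
With the tax, the buyer price exceeds the seller price by 13: (57 − 0.4q) − (10.5 + 0.75q) = 13 → q' = 29.1304.
Δq = 40.4348 − 29.1304 = 11.3044; the wedge equals the tax, 13.
DWL = ½ × 11.3044 × 13 = 73.48.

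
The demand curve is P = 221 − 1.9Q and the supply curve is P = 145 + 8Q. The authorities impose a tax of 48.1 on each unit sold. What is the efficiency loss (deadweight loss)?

Competitive equilibrium: 221 − 1.9Q = 145 + 8Q → Q* = 7.6768, P* = 206.4141.
With the tax, the buyer price exceeds the seller price by 48.1: (221 − 1.9Q) − (145 + 8Q) = 48.1 → Q' = 2.8182.
ΔQ = 7.6768 − 2.8182 = 4.8586; the wedge equals the tax, 48.1.
The triangle = ½ × 4.8586 × 48.1 = 116.85.

116.85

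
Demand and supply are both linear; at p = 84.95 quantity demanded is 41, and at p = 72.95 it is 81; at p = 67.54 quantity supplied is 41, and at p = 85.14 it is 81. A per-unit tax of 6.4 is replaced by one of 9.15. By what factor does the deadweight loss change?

Demand slope = (72.95 − 84.95)/(81 − 41) = −0.3, so p = 97.25 − 0.3q.
Supply slope = (85.14 − 67.54)/(81 − 41) = 0.44, so p = 49.5 + 0.44q.
Competitive equilibrium: 97.25 − 0.3q = 49.5 + 0.44q → q* = 64.527, p* = 77.8919.
For a per-unit tax t: Δq = t/0.74, so DWL = ½·t·(t/0.74) = t²/1.48.
At t = 6.4: DWL = 27.676. At t = 9.15: DWL = 56.569.
Ratio = (9.15/6.4)² = 2.044.

2.044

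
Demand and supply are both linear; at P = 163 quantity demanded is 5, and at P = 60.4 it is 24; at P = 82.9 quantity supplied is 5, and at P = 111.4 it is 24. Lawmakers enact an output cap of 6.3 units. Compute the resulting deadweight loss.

366.63

Demand slope = (60.4 − 163)/(24 − 5) = −5.4, so P = 190 − 5.4Q.
Supply slope = (111.4 − 82.9)/(24 − 5) = 1.5, so P = 75.4 + 1.5Q.
Competitive equilibrium: 190 − 5.4Q = 75.4 + 1.5Q → Q* = 16.6087, P* = 100.313.
At Q = 6.3: demand price = 190 − 5.4·6.3 = 155.98; supply price = 75.4 + 1.5·6.3 = 84.85.
ΔQ = 16.6087 − 6.3 = 10.3087; wedge = 155.98 − 84.85 = 71.13.
Welfare loss = ½ × 10.3087 × 71.13 = 366.63.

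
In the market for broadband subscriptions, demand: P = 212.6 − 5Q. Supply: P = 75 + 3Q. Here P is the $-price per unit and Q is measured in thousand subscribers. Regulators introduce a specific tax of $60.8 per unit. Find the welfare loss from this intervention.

$231.04 thousand

Competitive equilibrium: 212.6 − 5Q = 75 + 3Q → Q* = 17.2, P* = 126.6.
With the tax, the buyer price exceeds the seller price by 60.8: (212.6 − 5Q) − (75 + 3Q) = 60.8 → Q' = 9.6.
ΔQ = 17.2 − 9.6 = 7.6; the wedge equals the tax, 60.8.
Welfare loss = ½ × 7.6 × 60.8 = $231.04 thousand.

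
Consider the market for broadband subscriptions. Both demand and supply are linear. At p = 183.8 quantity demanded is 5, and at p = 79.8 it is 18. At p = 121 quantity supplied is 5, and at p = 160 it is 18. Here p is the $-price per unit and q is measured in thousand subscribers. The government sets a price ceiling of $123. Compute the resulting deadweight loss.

$139.84 thousand

Demand slope = (79.8 − 183.8)/(18 − 5) = −8, so p = 223.8 − 8q.
Supply slope = (160 − 121)/(18 − 5) = 3, so p = 106 + 3q.
Competitive equilibrium: 223.8 − 8q = 106 + 3q → q* = 10.7091, p* = 138.1273.
At the ceiling p = 123, quantity supplied = (123 − 106)/3 = 5.6667.
Willingness to pay at q' = 5.6667: 223.8 − 8·5.6667 = 178.4664.
Δq = 10.7091 − 5.6667 = 5.0424; wedge = 178.4664 − 123 = 55.4664.
DWL = ½ × 5.0424 × 55.4664 = $139.84 thousand.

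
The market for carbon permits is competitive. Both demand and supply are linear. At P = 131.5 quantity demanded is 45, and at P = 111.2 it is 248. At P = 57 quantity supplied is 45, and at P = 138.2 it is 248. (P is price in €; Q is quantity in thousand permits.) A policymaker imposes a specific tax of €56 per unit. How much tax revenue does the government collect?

Demand slope = (111.2 − 131.5)/(248 − 45) = −0.1, so P = 136 − 0.1Q.
Supply slope = (138.2 − 57)/(248 − 45) = 0.4, so P = 39 + 0.4Q.
Competitive equilibrium: 136 − 0.1Q = 39 + 0.4Q → Q* = 194, P* = 116.6.
With the tax, the buyer price exceeds the seller price by 56: (136 − 0.1Q) − (39 + 0.4Q) = 56 → Q' = 82.
Tax revenue = 56 × 82 = €4592 thousand.

€4592 thousand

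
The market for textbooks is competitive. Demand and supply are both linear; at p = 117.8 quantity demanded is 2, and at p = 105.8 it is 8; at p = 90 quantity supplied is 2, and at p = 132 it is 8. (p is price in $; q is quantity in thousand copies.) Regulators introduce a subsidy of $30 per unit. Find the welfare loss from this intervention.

$50 thousand

Demand slope = (105.8 − 117.8)/(8 − 2) = −2, so p = 121.8 − 2q.
Supply slope = (132 − 90)/(8 − 2) = 7, so p = 76 + 7q.
Competitive equilibrium: 121.8 − 2q = 76 + 7q → q* = 5.0889, p* = 111.6222.
The subsidy lowers effective supply by 30: p = 46 + 7q.
New quantity: 121.8 − 2q = 46 + 7q → q' = 8.4222.
Overproduction Δq = 8.4222 − 5.0889 = 3.3333; wedge = subsidy = 30.
Welfare loss = ½ × 3.3333 × 30 = $50 thousand.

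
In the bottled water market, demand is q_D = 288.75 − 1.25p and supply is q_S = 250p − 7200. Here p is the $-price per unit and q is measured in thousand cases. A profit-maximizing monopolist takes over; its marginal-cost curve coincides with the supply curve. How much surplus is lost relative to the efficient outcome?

$6324.81 thousand

In inverse form: demand p = 231 − 0.8q, supply p = 28.8 + 0.004q.
Competitive equilibrium: 231 − 0.8q = 28.8 + 0.004q → q* = 251.4925, p* = 29.806.
Marginal revenue: MR = 231 − 1.6q. Set MR = MC: 231 − 1.6q = 28.8 + 0.004q → q_m = 126.0599.
Price p_m = 231 − 0.8·126.0599 = 130.1521; MC(q_m) = 28.8 + 0.004·126.0599 = 29.3042.
Competitive q* = 251.4925, so Δq = 125.4326; wedge = 130.1521 − 29.3042 = 100.8479.
DWL = ½ × 125.4326 × 100.8479 = $6324.81 thousand.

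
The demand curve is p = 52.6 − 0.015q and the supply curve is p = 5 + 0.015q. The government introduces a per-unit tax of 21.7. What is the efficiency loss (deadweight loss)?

Competitive equilibrium: 52.6 − 0.015q = 5 + 0.015q → q* = 1586.6667, p* = 28.8.
With the tax, the buyer price exceeds the seller price by 21.7: (52.6 − 0.015q) − (5 + 0.015q) = 21.7 → q' = 863.3333.
Δq = 1586.6667 − 863.3333 = 723.3334; the wedge equals the tax, 21.7.
Welfare loss = ½ × 723.3334 × 21.7 = 7848.17.

7848.17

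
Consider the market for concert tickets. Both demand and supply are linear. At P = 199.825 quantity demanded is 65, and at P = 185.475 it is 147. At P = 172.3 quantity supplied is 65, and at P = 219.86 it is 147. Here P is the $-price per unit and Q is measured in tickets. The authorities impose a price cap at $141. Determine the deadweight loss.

$3086.52

Demand slope = (185.475 − 199.825)/(147 − 65) = −0.175, so P = 211.2 − 0.175Q.
Supply slope = (219.86 − 172.3)/(147 − 65) = 0.58, so P = 134.6 + 0.58Q.
Competitive equilibrium: 211.2 − 0.175Q = 134.6 + 0.58Q → Q* = 101.45695, P* = 193.44503.
At the ceiling P = 141, quantity supplied = (141 − 134.6)/0.58 = 11.03448.
Willingness to pay at Q' = 11.03448: 211.2 − 0.175·11.03448 = 209.26897.
ΔQ = 101.45695 − 11.03448 = 90.42247; wedge = 209.26897 − 141 = 68.26897.
The triangle = ½ × 90.42247 × 68.26897 = $3086.52.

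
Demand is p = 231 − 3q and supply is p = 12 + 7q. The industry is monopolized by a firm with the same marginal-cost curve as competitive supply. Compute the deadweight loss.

127.71

Competitive equilibrium: 231 − 3q = 12 + 7q → q* = 21.9, p* = 165.3.
Marginal revenue: MR = 231 − 6q. Set MR = MC: 231 − 6q = 12 + 7q → q_m = 16.84615.
Price p_m = 231 − 3·16.84615 = 180.46155; MC(q_m) = 12 + 7·16.84615 = 129.92305.
Competitive q* = 21.9, so Δq = 5.05385; wedge = 180.46155 − 129.92305 = 50.5385.
DWL = ½ × 5.05385 × 50.5385 = 127.71.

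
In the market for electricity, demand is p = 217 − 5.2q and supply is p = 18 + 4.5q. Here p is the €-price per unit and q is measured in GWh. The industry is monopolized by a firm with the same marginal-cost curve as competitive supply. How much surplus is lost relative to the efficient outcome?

Competitive equilibrium: 217 − 5.2q = 18 + 4.5q → q* = 20.5155, p* = 110.3196.
Marginal revenue: MR = 217 − 10.4q. Set MR = MC: 217 − 10.4q = 18 + 4.5q → q_m = 13.3557.
Price p_m = 217 − 5.2·13.3557 = 147.5504; MC(q_m) = 18 + 4.5·13.3557 = 78.1007.
Competitive q* = 20.5155, so Δq = 7.1598; wedge = 147.5504 − 78.1007 = 69.4497.
Deadweight loss = ½ × 7.1598 × 69.4497 = €248.62.

€248.62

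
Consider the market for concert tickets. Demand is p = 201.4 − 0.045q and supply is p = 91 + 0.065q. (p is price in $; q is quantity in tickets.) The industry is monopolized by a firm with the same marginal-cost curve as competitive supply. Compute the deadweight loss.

Competitive equilibrium: 201.4 − 0.045q = 91 + 0.065q → q* = 1003.6364, p* = 156.2364.
Marginal revenue: MR = 201.4 − 0.09q. Set MR = MC: 201.4 − 0.09q = 91 + 0.065q → q_m = 712.2581.
Price p_m = 201.4 − 0.045·712.2581 = 169.3484; MC(q_m) = 91 + 0.065·712.2581 = 137.2968.
Competitive q* = 1003.6364, so Δq = 291.3783; wedge = 169.3484 − 137.2968 = 32.0516.
DWL = ½ × 291.3783 × 32.0516 = $4669.57.

$4669.57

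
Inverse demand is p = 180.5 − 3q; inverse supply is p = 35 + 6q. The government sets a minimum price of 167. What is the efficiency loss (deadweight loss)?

Competitive equilibrium: 180.5 − 3q = 35 + 6q → q* = 16.1667, p* = 132.
At the floor p = 167, quantity demanded = (180.5 − 167)/3 = 4.5.
Sellers' marginal cost at q' = 4.5: 35 + 6·4.5 = 62.
Δq = 16.1667 − 4.5 = 11.6667; wedge = 167 − 62 = 105.
The triangle = ½ × 11.6667 × 105 = 612.50.

612.50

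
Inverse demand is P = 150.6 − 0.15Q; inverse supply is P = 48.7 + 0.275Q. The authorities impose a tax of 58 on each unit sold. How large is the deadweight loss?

3957.65

Competitive equilibrium: 150.6 − 0.15Q = 48.7 + 0.275Q → Q* = 239.7647, P* = 114.6353.
With the tax, the buyer price exceeds the seller price by 58: (150.6 − 0.15Q) − (48.7 + 0.275Q) = 58 → Q' = 103.2941.
ΔQ = 239.7647 − 103.2941 = 136.4706; the wedge equals the tax, 58.
Deadweight loss = ½ × 136.4706 × 58 = 3957.65.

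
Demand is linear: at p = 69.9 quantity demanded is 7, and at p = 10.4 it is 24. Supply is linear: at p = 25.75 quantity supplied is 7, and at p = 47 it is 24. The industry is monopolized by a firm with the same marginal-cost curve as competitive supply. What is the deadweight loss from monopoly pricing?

Demand slope = (10.4 − 69.9)/(24 − 7) = −3.5, so p = 94.4 − 3.5q.
Supply slope = (47 − 25.75)/(24 − 7) = 1.25, so p = 17 + 1.25q.
Competitive equilibrium: 94.4 − 3.5q = 17 + 1.25q → q* = 16.2947, p* = 37.3684.
Marginal revenue: MR = 94.4 − 7q. Set MR = MC: 94.4 − 7q = 17 + 1.25q → q_m = 9.3818.
Price p_m = 94.4 − 3.5·9.3818 = 61.5637; MC(q_m) = 17 + 1.25·9.3818 = 28.7273.
Competitive q* = 16.2947, so Δq = 6.9129; wedge = 61.5637 − 28.7273 = 32.8364.
Deadweight loss = ½ × 6.9129 × 32.8364 = 113.50.

113.50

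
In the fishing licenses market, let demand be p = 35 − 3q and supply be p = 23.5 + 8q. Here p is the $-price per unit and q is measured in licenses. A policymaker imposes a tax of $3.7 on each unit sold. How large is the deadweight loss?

Competitive equilibrium: 35 − 3q = 23.5 + 8q → q* = 1.0455, p* = 31.8636.
With the tax, the buyer price exceeds the seller price by 3.7: (35 − 3q) − (23.5 + 8q) = 3.7 → q' = 0.7091.
Δq = 1.0455 − 0.7091 = 0.3364; the wedge equals the tax, 3.7.
DWL = ½ × 0.3364 × 3.7 = $0.62.

$0.62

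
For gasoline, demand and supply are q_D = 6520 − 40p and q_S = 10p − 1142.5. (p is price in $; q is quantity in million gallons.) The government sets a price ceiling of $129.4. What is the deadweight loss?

In inverse form: demand p = 163 − 0.025q, supply p = 114.25 + 0.1q.
Competitive equilibrium: 163 − 0.025q = 114.25 + 0.1q → q* = 390, p* = 153.25.
At the ceiling p = 129.4, quantity supplied = (129.4 − 114.25)/0.1 = 151.5.
Willingness to pay at q' = 151.5: 163 − 0.025·151.5 = 159.2125.
Δq = 390 − 151.5 = 238.5; wedge = 159.2125 − 129.4 = 29.8125.
Deadweight loss = ½ × 238.5 × 29.8125 = $3555.14 million.

$3555.14 million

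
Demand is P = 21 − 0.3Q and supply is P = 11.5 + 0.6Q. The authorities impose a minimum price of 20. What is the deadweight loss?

23.47

Competitive equilibrium: 21 − 0.3Q = 11.5 + 0.6Q → Q* = 10.5556, P* = 17.8333.
At the floor P = 20, quantity demanded = (21 − 20)/0.3 = 3.3333.
Sellers' marginal cost at Q' = 3.3333: 11.5 + 0.6·3.3333 = 13.5.
ΔQ = 10.5556 − 3.3333 = 7.2223; wedge = 20 − 13.5 = 6.5.
Deadweight loss = ½ × 7.2223 × 6.5 = 23.47.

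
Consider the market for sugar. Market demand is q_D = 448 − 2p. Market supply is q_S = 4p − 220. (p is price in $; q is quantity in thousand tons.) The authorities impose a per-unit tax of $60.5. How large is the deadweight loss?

In inverse form: demand p = 224 − 0.5q, supply p = 55 + 0.25q.
Competitive equilibrium: 224 − 0.5q = 55 + 0.25q → q* = 225.33333, p* = 111.33333.
With the tax, the buyer price exceeds the seller price by 60.5: (224 − 0.5q) − (55 + 0.25q) = 60.5 → q' = 144.66667.
Δq = 225.33333 − 144.66667 = 80.66666; the wedge equals the tax, 60.5.
Deadweight loss = ½ × 80.66666 × 60.5 = $2440.17 thousand.

$2440.17 thousand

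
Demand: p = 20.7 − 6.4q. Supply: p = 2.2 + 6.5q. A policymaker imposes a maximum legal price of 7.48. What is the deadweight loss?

Competitive equilibrium: 20.7 − 6.4q = 2.2 + 6.5q → q* = 1.4341, p* = 11.5217.
At the ceiling p = 7.48, quantity supplied = (7.48 − 2.2)/6.5 = 0.8123.
Willingness to pay at q' = 0.8123: 20.7 − 6.4·0.8123 = 15.5013.
Δq = 1.4341 − 0.8123 = 0.6218; wedge = 15.5013 − 7.48 = 8.0213.
Welfare loss = ½ × 0.6218 × 8.0213 = 2.49.

2.49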